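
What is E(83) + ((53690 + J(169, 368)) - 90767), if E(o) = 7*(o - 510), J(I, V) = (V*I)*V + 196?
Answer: 22846786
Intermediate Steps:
J(I, V) = 196 + I*V² (J(I, V) = (I*V)*V + 196 = I*V² + 196 = 196 + I*V²)
E(o) = -3570 + 7*o (E(o) = 7*(-510 + o) = -3570 + 7*o)
E(83) + ((53690 + J(169, 368)) - 90767) = (-3570 + 7*83) + ((53690 + (196 + 169*368²)) - 90767) = (-3570 + 581) + ((53690 + (196 + 169*135424)) - 90767) = -2989 + ((53690 + (196 + 22886656)) - 90767) = -2989 + ((53690 + 22886852) - 90767) = -2989 + (22940542 - 90767) = -2989 + 22849775 = 22846786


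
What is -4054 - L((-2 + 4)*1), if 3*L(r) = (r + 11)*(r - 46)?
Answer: -11590/3 ≈ -3863.3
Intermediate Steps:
L(r) = (-46 + r)*(11 + r)/3 (L(r) = ((r + 11)*(r - 46))/3 = ((11 + r)*(-46 + r))/3 = ((-46 + r)*(11 + r))/3 = (-46 + r)*(11 + r)/3)
-4054 - L((-2 + 4)*1) = -4054 - (-506/3 - 35*(-2 + 4)/3 + ((-2 + 4)*1)²/3) = -4054 - (-506/3 - 70/3 + (2*1)²/3) = -4054 - (-506/3 - 35/3*2 + (⅓)*2²) = -4054 - (-506/3 - 70/3 + (⅓)*4) = -4054 - (-506/3 - 70/3 + 4/3) = -4054 - 1*(-572/3) = -4054 + 572/3 = -11590/3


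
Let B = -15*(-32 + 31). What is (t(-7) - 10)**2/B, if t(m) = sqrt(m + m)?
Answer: (10 - I*sqrt(14))**2/15 ≈ 5.7333 - 4.9889*I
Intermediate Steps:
t(m) = sqrt(2)*sqrt(m) (t(m) = sqrt(2*m) = sqrt(2)*sqrt(m))
B = 15 (B = -15*(-1) = 15)
(t(-7) - 10)**2/B = (sqrt(2)*sqrt(-7) - 10)**2/15 = (sqrt(2)*(I*sqrt(7)) - 10)**2*(1/15) = (I*sqrt(14) - 10)**2*(1/15) = (-10 + I*sqrt(14))**2*(1/15) = (-10 + I*sqrt(14))**2/15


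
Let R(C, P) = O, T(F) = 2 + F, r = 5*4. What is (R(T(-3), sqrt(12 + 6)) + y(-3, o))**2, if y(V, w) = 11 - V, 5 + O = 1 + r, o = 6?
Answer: 900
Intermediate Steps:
r = 20
O = 16 (O = -5 + (1 + 20) = -5 + 21 = 16)
R(C, P) = 16
(R(T(-3), sqrt(12 + 6)) + y(-3, o))**2 = (16 + (11 - 1*(-3)))**2 = (16 + (11 + 3))**2 = (16 + 14)**2 = 30**2 = 900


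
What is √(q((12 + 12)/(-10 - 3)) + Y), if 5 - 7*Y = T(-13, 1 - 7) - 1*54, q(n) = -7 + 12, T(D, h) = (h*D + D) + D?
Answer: √6 ≈ 2.4495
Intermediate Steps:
T(D, h) = 2*D + D*h (T(D, h) = (D*h + D) + D = (D + D*h) + D = 2*D + D*h)
q(n) = 5
Y = 1 (Y = 5/7 - (-13*(2 + (1 - 7)) - 1*54)/7 = 5/7 - (-13*(2 - 6) - 54)/7 = 5/7 - (-13*(-4) - 54)/7 = 5/7 - (52 - 54)/7 = 5/7 - ⅐*(-2) = 5/7 + 2/7 = 1)
√(q((12 + 12)/(-10 - 3)) + Y) = √(5 + 1) = √6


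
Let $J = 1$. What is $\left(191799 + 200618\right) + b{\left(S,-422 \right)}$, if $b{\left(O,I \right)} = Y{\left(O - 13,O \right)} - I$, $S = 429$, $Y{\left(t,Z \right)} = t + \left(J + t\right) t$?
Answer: $566727$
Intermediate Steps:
$Y{\left(t,Z \right)} = t + t \left(1 + t\right)$ ($Y{\left(t,Z \right)} = t + \left(1 + t\right) t = t + t \left(1 + t\right)$)
$b{\left(O,I \right)} = - I + \left(-13 + O\right) \left(-11 + O\right)$ ($b{\left(O,I \right)} = \left(O - 13\right) \left(2 + \left(O - 13\right)\right) - I = \left(-13 + O\right) \left(2 + \left(-13 + O\right)\right) - I = \left(-13 + O\right) \left(-11 + O\right) - I = - I + \left(-13 + O\right) \left(-11 + O\right)$)
$\left(191799 + 200618\right) + b{\left(S,-422 \right)} = \left(191799 + 200618\right) - \left(-422 - \left(-13 + 429\right) \left(-11 + 429\right)\right) = 392417 + \left(422 + 416 \cdot 418\right) = 392417 + \left(422 + 173888\right) = 392417 + 174310 = 566727$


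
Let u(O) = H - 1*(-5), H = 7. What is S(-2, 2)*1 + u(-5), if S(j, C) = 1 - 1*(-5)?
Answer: 18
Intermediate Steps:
S(j, C) = 6 (S(j, C) = 1 + 5 = 6)
u(O) = 12 (u(O) = 7 - 1*(-5) = 7 + 5 = 12)
S(-2, 2)*1 + u(-5) = 6*1 + 12 = 6 + 12 = 18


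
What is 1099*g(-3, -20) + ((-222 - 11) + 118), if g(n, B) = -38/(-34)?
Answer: 18926/17 ≈ 1113.3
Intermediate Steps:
g(n, B) = 19/17 (g(n, B) = -38*(-1/34) = 19/17)
1099*g(-3, -20) + ((-222 - 11) + 118) = 1099*(19/17) + ((-222 - 11) + 118) = 20881/17 + (-233 + 118) = 20881/17 - 115 = 18926/17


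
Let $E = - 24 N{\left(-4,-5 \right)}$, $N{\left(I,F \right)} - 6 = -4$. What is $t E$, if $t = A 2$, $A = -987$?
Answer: $94752$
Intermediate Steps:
$N{\left(I,F \right)} = 2$ ($N{\left(I,F \right)} = 6 - 4 = 2$)
$t = -1974$ ($t = \left(-987\right) 2 = -1974$)
$E = -48$ ($E = \left(-24\right) 2 = -48$)
$t E = \left(-1974\right) \left(-48\right) = 94752$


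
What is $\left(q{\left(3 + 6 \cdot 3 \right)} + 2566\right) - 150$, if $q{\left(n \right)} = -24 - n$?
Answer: $2371$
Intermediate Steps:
$\left(q{\left(3 + 6 \cdot 3 \right)} + 2566\right) - 150 = \left(\left(-24 - \left(3 + 6 \cdot 3\right)\right) + 2566\right) - 150 = \left(\left(-24 - \left(3 + 18\right)\right) + 2566\right) - 150 = \left(\left(-24 - 21\right) + 2566\right) - 150 = \left(-45 + 2566\right) - 150 = 2521 - 150 = 2371$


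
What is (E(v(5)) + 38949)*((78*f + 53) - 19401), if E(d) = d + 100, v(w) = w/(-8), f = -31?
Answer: -3399707721/4 ≈ -8.4993e+8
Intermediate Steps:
v(w) = -w/8 (v(w) = w*(-⅛) = -w/8)
E(d) = 100 + d
(E(v(5)) + 38949)*((78*f + 53) - 19401) = ((100 - ⅛*5) + 38949)*((78*(-31) + 53) - 19401) = ((100 - 5/8) + 38949)*((-2418 + 53) - 19401) = (795/8 + 38949)*(-2365 - 19401) = (312387/8)*(-21766) = -3399707721/4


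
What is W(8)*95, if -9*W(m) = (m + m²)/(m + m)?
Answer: -95/2 ≈ -47.500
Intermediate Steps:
W(m) = -(m + m²)/(18*m) (W(m) = -(m + m²)/(9*(m + m)) = -(m + m²)/(9*(2*m)) = -(m + m²)*1/(2*m)/9 = -(m + m²)/(18*m))
W(8)*95 = (-1/18 - 1/18*8)*95 = (-1/18 - 4/9)*95 = -½*95 = -95/2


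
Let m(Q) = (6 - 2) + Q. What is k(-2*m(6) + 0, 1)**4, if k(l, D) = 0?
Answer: 0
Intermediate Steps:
m(Q) = 4 + Q
k(-2*m(6) + 0, 1)**4 = 0**4 = 0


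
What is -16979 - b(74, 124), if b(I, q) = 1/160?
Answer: -2716641/160 ≈ -16979.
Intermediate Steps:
b(I, q) = 1/160
-16979 - b(74, 124) = -16979 - 1*1/160 = -16979 - 1/160 = -2716641/160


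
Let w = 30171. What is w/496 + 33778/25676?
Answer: 197856121/3183824 ≈ 62.144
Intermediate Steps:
w/496 + 33778/25676 = 30171/496 + 33778/25676 = 30171*(1/496) + 33778*(1/25676) = 30171/496 + 16889/12838 = 197856121/3183824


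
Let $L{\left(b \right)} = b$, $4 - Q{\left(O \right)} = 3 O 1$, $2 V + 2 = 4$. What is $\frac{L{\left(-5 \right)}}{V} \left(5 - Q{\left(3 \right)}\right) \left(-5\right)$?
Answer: $250$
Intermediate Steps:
$V = 1$ ($V = -1 + \frac{1}{2} \cdot 4 = -1 + 2 = 1$)
$Q{\left(O \right)} = 4 - 3 O$ ($Q{\left(O \right)} = 4 - 3 O 1 = 4 - 3 O$)
$\frac{L{\left(-5 \right)}}{V} \left(5 - Q{\left(3 \right)}\right) \left(-5\right) = - \frac{5}{1} \left(5 - \left(4 - 9\right)\right) \left(-5\right) = \left(-5\right) 1 \left(5 - \left(4 - 9\right)\right) \left(-5\right) = - 5 \left(5 - -5\right) \left(-5\right) = - 5 \left(5 + 5\right) \left(-5\right) = \left(-5\right) 10 \left(-5\right) = \left(-50\right) \left(-5\right) = 250$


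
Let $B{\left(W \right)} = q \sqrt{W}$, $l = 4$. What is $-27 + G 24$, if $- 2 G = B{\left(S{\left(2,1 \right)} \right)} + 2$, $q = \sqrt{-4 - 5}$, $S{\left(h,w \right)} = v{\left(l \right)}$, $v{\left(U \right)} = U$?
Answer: $-51 - 72 i \approx -51.0 - 72.0 i$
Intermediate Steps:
$S{\left(h,w \right)} = 4$
$q = 3 i$ ($q = \sqrt{-9} = 3 i \approx 3.0 i$)
$B{\left(W \right)} = 3 i \sqrt{W}$
$G = -1 - 3 i$ ($G = - \frac{3 i \sqrt{4} + 2}{2} = - \frac{3 i 2 + 2}{2} = - \frac{6 i + 2}{2} = - \frac{2 + 6 i}{2} = -1 - 3 i \approx -1.0 - 3.0 i$)
$-27 + G 24 = -27 + \left(-1 - 3 i\right) 24 = -27 - \left(24 + 72 i\right) = -51 - 72 i$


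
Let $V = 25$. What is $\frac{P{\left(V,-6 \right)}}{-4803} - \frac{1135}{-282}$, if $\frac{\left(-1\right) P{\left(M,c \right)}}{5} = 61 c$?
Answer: $\frac{1645115}{451482} \approx 3.6438$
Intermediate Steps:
$P{\left(M,c \right)} = - 305 c$ ($P{\left(M,c \right)} = - 5 \cdot 61 c = - 305 c$)
$\frac{P{\left(V,-6 \right)}}{-4803} - \frac{1135}{-282} = \frac{\left(-305\right) \left(-6\right)}{-4803} - \frac{1135}{-282} = 1830 \left(- \frac{1}{4803}\right) - - \frac{1135}{282} = - \frac{610}{1601} + \frac{1135}{282} = \frac{1645115}{451482}$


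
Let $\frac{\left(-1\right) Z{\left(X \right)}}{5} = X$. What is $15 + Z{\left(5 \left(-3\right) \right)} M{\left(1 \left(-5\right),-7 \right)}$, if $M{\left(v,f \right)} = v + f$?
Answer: $-885$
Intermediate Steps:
$M{\left(v,f \right)} = f + v$
$Z{\left(X \right)} = - 5 X$
$15 + Z{\left(5 \left(-3\right) \right)} M{\left(1 \left(-5\right),-7 \right)} = 15 + - 5 \cdot 5 \left(-3\right) \left(-7 + 1 \left(-5\right)\right) = 15 + \left(-5\right) \left(-15\right) \left(-7 - 5\right) = 15 + 75 \left(-12\right) = 15 - 900 = -885$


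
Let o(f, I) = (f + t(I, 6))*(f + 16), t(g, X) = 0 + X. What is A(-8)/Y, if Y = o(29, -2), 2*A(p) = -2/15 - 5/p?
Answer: 59/378000 ≈ 0.00015608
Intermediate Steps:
t(g, X) = X
A(p) = -1/15 - 5/(2*p) (A(p) = (-2/15 - 5/p)/2 = -1/15 - 5/(2*p))
o(f, I) = (6 + f)*(16 + f) (o(f, I) = (f + 6)*(f + 16) = (6 + f)*(16 + f))
Y = 1575 (Y = 96 + 29**2 + 22*29 = 96 + 841 + 638 = 1575)
A(-8)/Y = ((1/30)*(-75 - 2*(-8))/(-8))/1575 = ((1/30)*(-1/8)*(-75 + 16))*(1/1575) = ((1/30)*(-1/8)*(-59))*(1/1575) = (59/240)*(1/1575) = 59/378000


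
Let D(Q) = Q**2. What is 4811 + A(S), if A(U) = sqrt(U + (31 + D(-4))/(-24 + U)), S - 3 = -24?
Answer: 4811 + 4*I*sqrt(310)/15 ≈ 4811.0 + 4.6952*I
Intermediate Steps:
S = -21 (S = 3 - 24 = -21)
A(U) = sqrt(U + 47/(-24 + U)) (A(U) = sqrt(U + (31 + (-4)**2)/(-24 + U)) = sqrt(U + (31 + 16)/(-24 + U)) = sqrt(U + 47/(-24 + U)))
4811 + A(S) = 4811 + sqrt((47 - 21*(-24 - 21))/(-24 - 21)) = 4811 + sqrt((47 - 21*(-45))/(-45)) = 4811 + sqrt(-(47 + 945)/45) = 4811 + sqrt(-1/45*992) = 4811 + sqrt(-992/45) = 4811 + 4*I*sqrt(310)/15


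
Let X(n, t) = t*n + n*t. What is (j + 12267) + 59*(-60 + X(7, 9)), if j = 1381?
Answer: 17542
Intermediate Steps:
X(n, t) = 2*n*t (X(n, t) = n*t + n*t = 2*n*t)
(j + 12267) + 59*(-60 + X(7, 9)) = (1381 + 12267) + 59*(-60 + 2*7*9) = 13648 + 59*(-60 + 126) = 13648 + 59*66 = 13648 + 3894 = 17542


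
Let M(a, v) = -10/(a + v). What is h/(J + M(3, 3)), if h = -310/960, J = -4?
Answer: 31/544 ≈ 0.056985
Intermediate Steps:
h = -31/96 (h = -310*1/960 = -31/96 ≈ -0.32292)
h/(J + M(3, 3)) = -31/(96*(-4 - 10/(3 + 3))) = -31/(96*(-4 - 10/6)) = -31/(96*(-4 - 10*⅙)) = -31/(96*(-4 - 5/3)) = -31/(96*(-17/3)) = -31/96*(-3/17) = 31/544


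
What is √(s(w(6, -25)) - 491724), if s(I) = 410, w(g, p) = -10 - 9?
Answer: I*√491314 ≈ 700.94*I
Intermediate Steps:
w(g, p) = -19
√(s(w(6, -25)) - 491724) = √(410 - 491724) = √(-491314) = I*√491314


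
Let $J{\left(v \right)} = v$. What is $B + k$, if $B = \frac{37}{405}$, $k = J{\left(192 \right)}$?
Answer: $\frac{77797}{405} \approx 192.09$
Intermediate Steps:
$k = 192$
$B = \frac{37}{405}$ ($B = 37 \cdot \frac{1}{405} = \frac{37}{405} \approx 0.091358$)
$B + k = \frac{37}{405} + 192 = \frac{77797}{405}$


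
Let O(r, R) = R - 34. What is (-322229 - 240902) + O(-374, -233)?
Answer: -563398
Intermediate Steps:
O(r, R) = -34 + R
(-322229 - 240902) + O(-374, -233) = (-322229 - 240902) + (-34 - 233) = -563131 - 267 = -563398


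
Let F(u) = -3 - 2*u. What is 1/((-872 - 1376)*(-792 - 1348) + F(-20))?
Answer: 1/4810757 ≈ 2.0787e-7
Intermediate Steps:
1/((-872 - 1376)*(-792 - 1348) + F(-20)) = 1/((-872 - 1376)*(-792 - 1348) + (-3 - 2*(-20))) = 1/(-2248*(-2140) + (-3 + 40)) = 1/(4810720 + 37) = 1/4810757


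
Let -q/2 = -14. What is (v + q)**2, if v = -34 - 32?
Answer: 1444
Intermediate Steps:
q = 28 (q = -2*(-14) = 28)
v = -66
(v + q)**2 = (-66 + 28)**2 = (-38)**2 = 1444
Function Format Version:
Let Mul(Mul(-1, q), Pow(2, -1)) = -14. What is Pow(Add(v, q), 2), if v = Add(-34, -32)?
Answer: 1444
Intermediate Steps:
q = 28 (q = Mul(-2, -14) = 28)
v = -66
Pow(Add(v, q), 2) = Pow(Add(-66, 28), 2) = Pow(-38, 2) = 1444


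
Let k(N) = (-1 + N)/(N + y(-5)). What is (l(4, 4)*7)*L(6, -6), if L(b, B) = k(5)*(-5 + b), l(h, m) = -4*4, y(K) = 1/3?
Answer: -84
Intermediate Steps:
y(K) = ⅓
k(N) = (-1 + N)/(⅓ + N) (k(N) = (-1 + N)/(N + ⅓) = (-1 + N)/(⅓ + N))
l(h, m) = -16
L(b, B) = -15/4 + 3*b/4 (L(b, B) = (3*(-1 + 5)/(1 + 3*5))*(-5 + b) = (3*4/(1 + 15))*(-5 + b) = (3*4/16)*(-5 + b) = (3*(1/16)*4)*(-5 + b) = 3*(-5 + b)/4 = -15/4 + 3*b/4)
(l(4, 4)*7)*L(6, -6) = (-16*7)*(-15/4 + (¾)*6) = -112*(-15/4 + 9/2) = -112*¾ = -84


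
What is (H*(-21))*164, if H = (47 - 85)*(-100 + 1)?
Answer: -12956328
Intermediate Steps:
H = 3762 (H = -38*(-99) = 3762)
(H*(-21))*164 = (3762*(-21))*164 = -79002*164 = -12956328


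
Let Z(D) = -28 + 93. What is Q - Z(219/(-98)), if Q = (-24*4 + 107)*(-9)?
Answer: -164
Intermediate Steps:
Z(D) = 65
Q = -99 (Q = (-96 + 107)*(-9) = 11*(-9) = -99)
Q - Z(219/(-98)) = -99 - 1*65 = -99 - 65 = -164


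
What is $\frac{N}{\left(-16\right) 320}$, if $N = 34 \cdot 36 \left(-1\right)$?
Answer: $\frac{153}{640} \approx 0.23906$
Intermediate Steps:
$N = -1224$ ($N = 1224 \left(-1\right) = -1224$)
$\frac{N}{\left(-16\right) 320} = - \frac{1224}{\left(-16\right) 320} = - \frac{1224}{-5120} = \left(-1224\right) \left(- \frac{1}{5120}\right) = \frac{153}{640}$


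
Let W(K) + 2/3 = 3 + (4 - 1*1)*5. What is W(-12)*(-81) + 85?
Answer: -1319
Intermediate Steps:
W(K) = 52/3 (W(K) = -⅔ + (3 + (4 - 1*1)*5) = -⅔ + (3 + (4 - 1)*5) = -⅔ + (3 + 3*5) = -⅔ + (3 + 15) = -⅔ + 18 = 52/3)
W(-12)*(-81) + 85 = (52/3)*(-81) + 85 = -1404 + 85 = -1319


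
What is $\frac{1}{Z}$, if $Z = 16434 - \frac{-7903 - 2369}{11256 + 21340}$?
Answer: $\frac{8149}{133923234} \approx 6.0848 \cdot 10^{-5}$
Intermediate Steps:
$Z = \frac{133923234}{8149}$ ($Z = 16434 - - \frac{10272}{32596} = 16434 - \left(-10272\right) \frac{1}{32596} = 16434 - - \frac{2568}{8149} = 16434 + \frac{2568}{8149} = \frac{133923234}{8149} \approx 16434.0$)
$\frac{1}{Z} = \frac{1}{\frac{133923234}{8149}} = \frac{8149}{133923234}$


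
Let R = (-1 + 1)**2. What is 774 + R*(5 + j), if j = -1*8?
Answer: 774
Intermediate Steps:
j = -8
R = 0 (R = 0**2 = 0)
774 + R*(5 + j) = 774 + 0*(5 - 8) = 774 + 0*(-3) = 774 + 0 = 774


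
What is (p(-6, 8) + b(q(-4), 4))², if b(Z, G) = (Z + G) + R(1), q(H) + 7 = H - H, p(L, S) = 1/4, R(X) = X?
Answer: 49/16 ≈ 3.0625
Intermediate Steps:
p(L, S) = ¼ (p(L, S) = 1*(¼) = ¼)
q(H) = -7 (q(H) = -7 + (H - H) = -7 + 0 = -7)
b(Z, G) = 1 + G + Z (b(Z, G) = (Z + G) + 1 = (G + Z) + 1 = 1 + G + Z)
(p(-6, 8) + b(q(-4), 4))² = (¼ + (1 + 4 - 7))² = (¼ - 2)² = (-7/4)² = 49/16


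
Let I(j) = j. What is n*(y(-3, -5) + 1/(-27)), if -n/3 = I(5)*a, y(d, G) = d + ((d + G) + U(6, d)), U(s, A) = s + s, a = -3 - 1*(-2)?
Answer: 130/9 ≈ 14.444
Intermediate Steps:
a = -1 (a = -3 + 2 = -1)
U(s, A) = 2*s
y(d, G) = 12 + G + 2*d (y(d, G) = d + ((d + G) + 2*6) = d + ((G + d) + 12) = d + (12 + G + d) = 12 + G + 2*d)
n = 15 (n = -15*(-1) = -3*(-5) = 15)
n*(y(-3, -5) + 1/(-27)) = 15*((12 - 5 + 2*(-3)) + 1/(-27)) = 15*((12 - 5 - 6) - 1/27) = 15*(1 - 1/27) = 15*(26/27) = 130/9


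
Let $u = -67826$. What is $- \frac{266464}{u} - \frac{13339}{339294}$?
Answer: $\frac{4068404791}{1046043402} \approx 3.8893$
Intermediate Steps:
$- \frac{266464}{u} - \frac{13339}{339294} = - \frac{266464}{-67826} - \frac{13339}{339294} = \left(-266464\right) \left(- \frac{1}{67826}\right) - \frac{13339}{339294} = \frac{12112}{3083} - \frac{13339}{339294} = \frac{4068404791}{1046043402}$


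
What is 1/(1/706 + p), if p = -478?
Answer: -706/337467 ≈ -0.0020921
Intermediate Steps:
1/(1/706 + p) = 1/(1/706 - 478) = 1/(-337467/706) = -706/337467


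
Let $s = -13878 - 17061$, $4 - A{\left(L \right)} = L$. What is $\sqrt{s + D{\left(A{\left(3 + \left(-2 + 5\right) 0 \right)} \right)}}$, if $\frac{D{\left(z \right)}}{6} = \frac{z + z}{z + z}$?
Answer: $3 i \sqrt{3437} \approx 175.88 i$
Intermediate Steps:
$A{\left(L \right)} = 4 - L$
$D{\left(z \right)} = 6$ ($D{\left(z \right)} = 6 \frac{z + z}{z + z} = 6 \frac{2 z}{2 z} = 6 \cdot 2 z \frac{1}{2 z} = 6 \cdot 1 = 6$)
$s = -30939$
$\sqrt{s + D{\left(A{\left(3 + \left(-2 + 5\right) 0 \right)} \right)}} = \sqrt{-30939 + 6} = \sqrt{-30933} = 3 i \sqrt{3437}$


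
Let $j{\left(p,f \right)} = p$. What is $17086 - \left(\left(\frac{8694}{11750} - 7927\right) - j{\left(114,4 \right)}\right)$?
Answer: $\frac{147616778}{5875} \approx 25126.0$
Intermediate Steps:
$17086 - \left(\left(\frac{8694}{11750} - 7927\right) - j{\left(114,4 \right)}\right) = 17086 - \left(\left(\frac{8694}{11750} - 7927\right) - 114\right) = 17086 - \left(\left(8694 \cdot \frac{1}{11750} - 7927\right) - 114\right) = 17086 - \left(\left(\frac{4347}{5875} - 7927\right) - 114\right) = 17086 - \left(- \frac{46566778}{5875} - 114\right) = 17086 - - \frac{47236528}{5875} = 17086 + \frac{47236528}{5875} = \frac{147616778}{5875}$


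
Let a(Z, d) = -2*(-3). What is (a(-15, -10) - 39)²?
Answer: 1089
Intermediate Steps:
a(Z, d) = 6
(a(-15, -10) - 39)² = (6 - 39)² = (-33)² = 1089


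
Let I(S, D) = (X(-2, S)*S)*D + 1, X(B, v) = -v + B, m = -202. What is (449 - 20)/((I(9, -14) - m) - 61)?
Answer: 429/1528 ≈ 0.28076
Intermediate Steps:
X(B, v) = B - v
I(S, D) = 1 + D*S*(-2 - S) (I(S, D) = ((-2 - S)*S)*D + 1 = (S*(-2 - S))*D + 1 = D*S*(-2 - S) + 1 = 1 + D*S*(-2 - S))
(449 - 20)/((I(9, -14) - m) - 61) = (449 - 20)/(((1 - 1*(-14)*9*(2 + 9)) - 1*(-202)) - 61) = 429/(((1 - 1*(-14)*9*11) + 202) - 61) = 429/(((1 + 1386) + 202) - 61) = 429/((1387 + 202) - 61) = 429/(1589 - 61) = 429/1528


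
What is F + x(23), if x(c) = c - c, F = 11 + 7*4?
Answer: 39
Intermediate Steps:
F = 39 (F = 11 + 28 = 39)
x(c) = 0
F + x(23) = 39 + 0 = 39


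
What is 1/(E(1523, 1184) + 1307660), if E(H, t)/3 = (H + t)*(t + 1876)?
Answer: 1/26157920 ≈ 3.8229e-8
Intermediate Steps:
E(H, t) = 3*(1876 + t)*(H + t) (E(H, t) = 3*((H + t)*(t + 1876)) = 3*((H + t)*(1876 + t)) = 3*((1876 + t)*(H + t)) = 3*(1876 + t)*(H + t))
1/(E(1523, 1184) + 1307660) = 1/((3*1184² + 5628*1523 + 5628*1184 + 3*1523*1184) + 1307660) = 1/((3*1401856 + 8571444 + 6663552 + 5409696) + 1307660) = 1/((4205568 + 8571444 + 6663552 + 5409696) + 1307660) = 1/(24850260 + 1307660) = 1/26157920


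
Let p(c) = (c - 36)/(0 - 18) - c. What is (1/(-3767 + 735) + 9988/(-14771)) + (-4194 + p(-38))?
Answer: -1673778891107/403071048 ≈ -4152.6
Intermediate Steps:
p(c) = 2 - 19*c/18 (p(c) = (-36 + c)/(-18) - c = (-36 + c)*(-1/18) - c = (2 - c/18) - c = 2 - 19*c/18)
(1/(-3767 + 735) + 9988/(-14771)) + (-4194 + p(-38)) = (1/(-3767 + 735) + 9988/(-14771)) + (-4194 + (2 - 19/18*(-38))) = (1/(-3032) + 9988*(-1/14771)) + (-4194 + (2 + 361/9)) = (-1/3032 - 9988/14771) + (-4194 + 379/9) = -30298387/44785672 - 37367/9 = -1673778891107/403071048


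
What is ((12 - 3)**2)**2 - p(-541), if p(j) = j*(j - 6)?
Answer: -289366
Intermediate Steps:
p(j) = j*(-6 + j)
((12 - 3)**2)**2 - p(-541) = ((12 - 3)**2)**2 - (-541)*(-6 - 541) = (9**2)**2 - (-541)*(-547) = 81**2 - 1*295927 = 6561 - 295927 = -289366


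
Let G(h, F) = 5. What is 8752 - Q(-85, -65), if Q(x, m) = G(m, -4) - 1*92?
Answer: 8839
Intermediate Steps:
Q(x, m) = -87 (Q(x, m) = 5 - 1*92 = 5 - 92 = -87)
8752 - Q(-85, -65) = 8752 - 1*(-87) = 8752 + 87 = 8839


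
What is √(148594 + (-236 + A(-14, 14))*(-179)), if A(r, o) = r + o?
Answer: √190838 ≈ 436.85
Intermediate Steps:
A(r, o) = o + r
√(148594 + (-236 + A(-14, 14))*(-179)) = √(148594 + (-236 + (14 - 14))*(-179)) = √(148594 + (-236 + 0)*(-179)) = √(148594 - 236*(-179)) = √(148594 + 42244) = √190838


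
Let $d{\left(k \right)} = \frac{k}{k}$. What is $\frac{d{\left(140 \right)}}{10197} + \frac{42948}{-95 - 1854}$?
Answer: $- \frac{437938807}{19873953} \approx -22.036$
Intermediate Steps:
$d{\left(k \right)} = 1$
$\frac{d{\left(140 \right)}}{10197} + \frac{42948}{-95 - 1854} = 1 \cdot \frac{1}{10197} + \frac{42948}{-95 - 1854} = \frac{1}{10197} + \frac{42948}{-1949} = \frac{1}{10197} + 42948 \left(- \frac{1}{1949}\right) = \frac{1}{10197} - \frac{42948}{1949} = - \frac{437938807}{19873953}$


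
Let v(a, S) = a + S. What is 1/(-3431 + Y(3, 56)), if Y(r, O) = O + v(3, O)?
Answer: -1/3316 ≈ -0.00030157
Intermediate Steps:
v(a, S) = S + a
Y(r, O) = 3 + 2*O (Y(r, O) = O + (O + 3) = O + (3 + O) = 3 + 2*O)
1/(-3431 + Y(3, 56)) = 1/(-3431 + (3 + 2*56)) = 1/(-3431 + (3 + 112)) = 1/(-3431 + 115) = 1/(-3316) = -1/3316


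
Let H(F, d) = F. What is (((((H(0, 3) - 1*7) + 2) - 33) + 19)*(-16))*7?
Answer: 2128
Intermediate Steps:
(((((H(0, 3) - 1*7) + 2) - 33) + 19)*(-16))*7 = (((((0 - 1*7) + 2) - 33) + 19)*(-16))*7 = (((((0 - 7) + 2) - 33) + 19)*(-16))*7 = ((((-7 + 2) - 33) + 19)*(-16))*7 = (((-5 - 33) + 19)*(-16))*7 = ((-38 + 19)*(-16))*7 = -19*(-16)*7 = 304*7 = 2128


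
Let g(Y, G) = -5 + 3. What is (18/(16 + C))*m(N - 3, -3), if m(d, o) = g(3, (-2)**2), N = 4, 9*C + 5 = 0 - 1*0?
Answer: -324/139 ≈ -2.3309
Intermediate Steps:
g(Y, G) = -2
C = -5/9 (C = -5/9 + (0 - 1*0)/9 = -5/9 + (0 + 0)/9 = -5/9 + (1/9)*0 = -5/9 + 0 = -5/9 ≈ -0.55556)
m(d, o) = -2
(18/(16 + C))*m(N - 3, -3) = (18/(16 - 5/9))*(-2) = (18/(139/9))*(-2) = ((9/139)*18)*(-2) = (162/139)*(-2) = -324/139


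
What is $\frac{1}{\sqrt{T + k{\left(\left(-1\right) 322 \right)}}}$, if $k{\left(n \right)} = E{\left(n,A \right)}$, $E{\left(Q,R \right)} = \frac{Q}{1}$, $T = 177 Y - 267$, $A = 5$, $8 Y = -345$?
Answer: $- \frac{2 i \sqrt{131554}}{65777} \approx - 0.011028 i$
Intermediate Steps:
$Y = - \frac{345}{8}$ ($Y = \frac{1}{8} \left(-345\right) = - \frac{345}{8} \approx -43.125$)
$T = - \frac{63201}{8}$ ($T = 177 \left(- \frac{345}{8}\right) - 267 = - \frac{61065}{8} - 267 = - \frac{63201}{8} \approx -7900.1$)
$E{\left(Q,R \right)} = Q$ ($E{\left(Q,R \right)} = Q 1 = Q$)
$k{\left(n \right)} = n$
$\frac{1}{\sqrt{T + k{\left(\left(-1\right) 322 \right)}}} = \frac{1}{\sqrt{- \frac{63201}{8} - 322}} = \frac{1}{\sqrt{- \frac{65777}{8}}} = \frac{1}{\frac{1}{4} i \sqrt{131554}} = - \frac{2 i \sqrt{131554}}{65777}$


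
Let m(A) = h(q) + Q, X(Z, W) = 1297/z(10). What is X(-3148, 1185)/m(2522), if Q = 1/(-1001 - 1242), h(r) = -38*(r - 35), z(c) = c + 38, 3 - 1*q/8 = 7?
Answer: 2909171/274112496 ≈ 0.010613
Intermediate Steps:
q = -32 (q = 24 - 8*7 = 24 - 56 = -32)
z(c) = 38 + c
h(r) = 1330 - 38*r (h(r) = -38*(-35 + r) = 1330 - 38*r)
X(Z, W) = 1297/48 (X(Z, W) = 1297/(38 + 10) = 1297/48)
Q = -1/2243 (Q = 1/(-2243) = -1/2243 ≈ -0.00044583)
m(A) = 5710677/2243 (m(A) = (1330 - 38*(-32)) - 1/2243 = (1330 + 1216) - 1/2243 = 2546 - 1/2243 = 5710677/2243)
X(-3148, 1185)/m(2522) = 1297/(48*(5710677/2243)) = (1297/48)*(2243/5710677) = 2909171/274112496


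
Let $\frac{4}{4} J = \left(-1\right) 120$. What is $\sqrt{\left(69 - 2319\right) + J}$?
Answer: $i \sqrt{2370} \approx 48.683 i$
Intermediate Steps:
$J = -120$ ($J = \left(-1\right) 120 = -120$)
$\sqrt{\left(69 - 2319\right) + J} = \sqrt{\left(69 - 2319\right) - 120} = \sqrt{-2250 - 120} = \sqrt{-2370} = i \sqrt{2370}$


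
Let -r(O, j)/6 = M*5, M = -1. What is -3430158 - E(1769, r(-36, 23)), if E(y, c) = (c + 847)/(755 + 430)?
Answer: -4064738107/1185 ≈ -3.4302e+6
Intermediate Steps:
r(O, j) = 30 (r(O, j) = -(-6)*5 = -6*(-5) = 30)
E(y, c) = 847/1185 + c/1185 (E(y, c) = (847 + c)/1185 = (847 + c)*(1/1185) = 847/1185 + c/1185)
-3430158 - E(1769, r(-36, 23)) = -3430158 - (847/1185 + (1/1185)*30) = -3430158 - (847/1185 + 2/79) = -3430158 - 1*877/1185 = -3430158 - 877/1185 = -4064738107/1185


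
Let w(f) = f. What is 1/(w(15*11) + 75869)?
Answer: 1/76034 ≈ 1.3152e-5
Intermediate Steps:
1/(w(15*11) + 75869) = 1/(15*11 + 75869) = 1/(165 + 75869) = 1/76034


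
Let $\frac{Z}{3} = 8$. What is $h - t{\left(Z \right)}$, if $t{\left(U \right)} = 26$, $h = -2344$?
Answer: $-2370$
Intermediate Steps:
$Z = 24$ ($Z = 3 \cdot 8 = 24$)
$h - t{\left(Z \right)} = -2344 - 26 = -2370$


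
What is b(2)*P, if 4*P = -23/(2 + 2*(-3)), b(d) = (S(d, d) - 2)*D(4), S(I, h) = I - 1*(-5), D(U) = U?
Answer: 115/4 ≈ 28.750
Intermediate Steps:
S(I, h) = 5 + I (S(I, h) = I + 5 = 5 + I)
b(d) = 12 + 4*d (b(d) = ((5 + d) - 2)*4 = (3 + d)*4 = 12 + 4*d)
P = 23/16 (P = (-23/(2 + 2*(-3)))/4 = (-23/(2 - 6))/4 = (-23/(-4))/4 = (-23*(-1/4))/4 = (1/4)*(23/4) = 23/16 ≈ 1.4375)
b(2)*P = (12 + 4*2)*(23/16) = (12 + 8)*(23/16) = 20*(23/16) = 115/4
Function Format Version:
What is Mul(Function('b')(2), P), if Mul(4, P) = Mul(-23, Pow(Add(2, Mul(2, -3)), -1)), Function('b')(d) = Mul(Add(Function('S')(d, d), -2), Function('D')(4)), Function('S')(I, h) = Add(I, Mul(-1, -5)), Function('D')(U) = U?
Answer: Rational(115, 4) ≈ 28.750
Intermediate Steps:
Function('S')(I, h) = Add(5, I) (Function('S')(I, h) = Add(I, 5) = Add(5, I))
Function('b')(d) = Add(12, Mul(4, d)) (Function('b')(d) = Mul(Add(Add(5, d), -2), 4) = Mul(Add(3, d), 4) = Add(12, Mul(4, d)))
P = Rational(23, 16) (P = Mul(Rational(1, 4), Mul(-23, Pow(Add(2, Mul(2, -3)), -1))) = Mul(Rational(1, 4), Mul(-23, Pow(Add(2, -6), -1))) = Mul(Rational(1, 4), Mul(-23, Pow(-4, -1))) = Mul(Rational(1, 4), Mul(-23, Rational(-1, 4))) = Mul(Rational(1, 4), Rational(23, 4)) = Rational(23, 16) ≈ 1.4375)
Mul(Function('b')(2), P) = Mul(Add(12, Mul(4, 2)), Rational(23, 16)) = Mul(Add(12, 8), Rational(23, 16)) = Mul(20, Rational(23, 16)) = Rational(115, 4)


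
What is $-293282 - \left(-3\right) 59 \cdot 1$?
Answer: $-293105$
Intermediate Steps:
$-293282 - \left(-3\right) 59 \cdot 1 = -293282 - \left(-177\right) 1 = -293282 - -177 = -293282 + 177 = -293105$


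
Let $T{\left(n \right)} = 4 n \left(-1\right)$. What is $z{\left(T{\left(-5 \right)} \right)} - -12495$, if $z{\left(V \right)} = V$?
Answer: $12515$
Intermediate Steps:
$T{\left(n \right)} = - 4 n$
$z{\left(T{\left(-5 \right)} \right)} - -12495 = \left(-4\right) \left(-5\right) - -12495 = 20 + 12495 = 12515$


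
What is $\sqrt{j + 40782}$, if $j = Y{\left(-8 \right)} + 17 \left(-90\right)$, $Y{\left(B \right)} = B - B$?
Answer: $2 \sqrt{9813} \approx 198.12$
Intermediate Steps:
$Y{\left(B \right)} = 0$
$j = -1530$ ($j = 0 + 17 \left(-90\right) = 0 - 1530 = -1530$)
$\sqrt{j + 40782} = \sqrt{-1530 + 40782} = \sqrt{39252} = 2 \sqrt{9813}$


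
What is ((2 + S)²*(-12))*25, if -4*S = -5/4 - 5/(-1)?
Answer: -21675/64 ≈ -338.67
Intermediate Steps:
S = -15/16 (S = -(-5/4 - 5/(-1))/4 = -(-5*¼ - 5*(-1))/4 = -(-5/4 + 5)/4 = -¼*15/4 = -15/16 ≈ -0.93750)
((2 + S)²*(-12))*25 = ((2 - 15/16)²*(-12))*25 = ((17/16)²*(-12))*25 = ((289/256)*(-12))*25 = -867/64*25 = -21675/64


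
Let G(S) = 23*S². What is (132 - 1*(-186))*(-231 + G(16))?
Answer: 1798926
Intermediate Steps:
(132 - 1*(-186))*(-231 + G(16)) = (132 - 1*(-186))*(-231 + 23*16²) = (132 + 186)*(-231 + 23*256) = 318*(-231 + 5888) = 318*5657 = 1798926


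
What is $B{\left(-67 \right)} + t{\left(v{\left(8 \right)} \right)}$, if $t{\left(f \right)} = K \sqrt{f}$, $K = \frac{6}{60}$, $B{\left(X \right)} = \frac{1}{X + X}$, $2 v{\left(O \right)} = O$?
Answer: $\frac{129}{670} \approx 0.19254$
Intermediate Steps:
$v{\left(O \right)} = \frac{O}{2}$
$B{\left(X \right)} = \frac{1}{2 X}$
$K = \frac{1}{10}$ ($K = 6 \cdot \frac{1}{60} = \frac{1}{10} \approx 0.1$)
$t{\left(f \right)} = \frac{\sqrt{f}}{10}$
$B{\left(-67 \right)} + t{\left(v{\left(8 \right)} \right)} = \frac{1}{2 \left(-67\right)} + \frac{\sqrt{\frac{1}{2} \cdot 8}}{10} = \frac{1}{2} \left(- \frac{1}{67}\right) + \frac{\sqrt{4}}{10} = - \frac{1}{134} + \frac{1}{10} \cdot 2 = - \frac{1}{134} + \frac{1}{5} = \frac{129}{670}$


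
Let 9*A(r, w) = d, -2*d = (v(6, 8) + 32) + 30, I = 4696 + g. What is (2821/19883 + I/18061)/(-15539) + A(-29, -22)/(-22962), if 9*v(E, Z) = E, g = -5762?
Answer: 253043990457818/1729777536588595959 ≈ 0.00014629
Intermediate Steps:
v(E, Z) = E/9
I = -1066 (I = 4696 - 5762 = -1066)
d = -94/3 (d = -(((⅑)*6 + 32) + 30)/2 = -((⅔ + 32) + 30)/2 = -(98/3 + 30)/2 = -½*188/3 = -94/3 ≈ -31.333)
A(r, w) = -94/27 (A(r, w) = (⅑)*(-94/3) = -94/27)
(2821/19883 + I/18061)/(-15539) + A(-29, -22)/(-22962) = (2821/19883 - 1066/18061)/(-15539) - 94/27/(-22962) = (2821*(1/19883) - 1066*1/18061)*(-1/15539) - 94/27*(-1/22962) = (2821/19883 - 1066/18061)*(-1/15539) + 47/309987 = (29754803/359106863)*(-1/15539) + 47/309987 = -29754803/5580161544157 + 47/309987 = 253043990457818/1729777536588595959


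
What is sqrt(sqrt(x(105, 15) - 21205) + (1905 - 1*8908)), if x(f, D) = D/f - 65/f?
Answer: sqrt(-3088323 + 273*I*sqrt(55335))/21 ≈ 0.87002 + 83.688*I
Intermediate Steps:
x(f, D) = -65/f + D/f
sqrt(sqrt(x(105, 15) - 21205) + (1905 - 1*8908)) = sqrt(sqrt((-65 + 15)/105 - 21205) + (1905 - 1*8908)) = sqrt(sqrt((1/105)*(-50) - 21205) + (1905 - 8908)) = sqrt(sqrt(-10/21 - 21205) - 7003) = sqrt(sqrt(-445315/21) - 7003) = sqrt(13*I*sqrt(55335)/21 - 7003) = sqrt(-7003 + 13*I*sqrt(55335)/21)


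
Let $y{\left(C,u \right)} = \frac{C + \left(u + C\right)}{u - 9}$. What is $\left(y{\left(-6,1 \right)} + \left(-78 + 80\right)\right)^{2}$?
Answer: $\frac{729}{64} \approx 11.391$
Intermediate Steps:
$y{\left(C,u \right)} = \frac{u + 2 C}{-9 + u}$ ($y{\left(C,u \right)} = \frac{C + \left(C + u\right)}{-9 + u} = \frac{u + 2 C}{-9 + u}$)
$\left(y{\left(-6,1 \right)} + \left(-78 + 80\right)\right)^{2} = \left(\frac{1 + 2 \left(-6\right)}{-9 + 1} + \left(-78 + 80\right)\right)^{2} = \left(\frac{1 - 12}{-8} + 2\right)^{2} = \left(\left(- \frac{1}{8}\right) \left(-11\right) + 2\right)^{2} = \left(\frac{11}{8} + 2\right)^{2} = \left(\frac{27}{8}\right)^{2} = \frac{729}{64}$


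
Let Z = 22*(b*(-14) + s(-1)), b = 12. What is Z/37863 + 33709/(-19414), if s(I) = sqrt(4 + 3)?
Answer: -64194191/35003442 + 22*sqrt(7)/37863 ≈ -1.8324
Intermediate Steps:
s(I) = sqrt(7)
Z = -3696 + 22*sqrt(7) (Z = 22*(12*(-14) + sqrt(7)) = 22*(-168 + sqrt(7)) = -3696 + 22*sqrt(7) ≈ -3637.8)
Z/37863 + 33709/(-19414) = (-3696 + 22*sqrt(7))/37863 + 33709/(-19414) = (-3696 + 22*sqrt(7))*(1/37863) + 33709*(-1/19414) = (-176/1803 + 22*sqrt(7)/37863) - 33709/19414 = -64194191/35003442 + 22*sqrt(7)/37863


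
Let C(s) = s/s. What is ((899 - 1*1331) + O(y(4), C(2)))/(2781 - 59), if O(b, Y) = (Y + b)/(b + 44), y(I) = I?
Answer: -20731/130656 ≈ -0.15867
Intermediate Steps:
C(s) = 1
O(b, Y) = (Y + b)/(44 + b)
((899 - 1*1331) + O(y(4), C(2)))/(2781 - 59) = ((899 - 1*1331) + (1 + 4)/(44 + 4))/(2781 - 59) = ((899 - 1331) + 5/48)/2722 = (-432 + (1/48)*5)*(1/2722) = (-432 + 5/48)*(1/2722) = -20731/48*1/2722 = -20731/130656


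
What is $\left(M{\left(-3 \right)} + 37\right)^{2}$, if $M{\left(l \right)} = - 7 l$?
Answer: $3364$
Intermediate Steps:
$\left(M{\left(-3 \right)} + 37\right)^{2} = \left(\left(-7\right) \left(-3\right) + 37\right)^{2} = \left(21 + 37\right)^{2} = 58^{2} = 3364$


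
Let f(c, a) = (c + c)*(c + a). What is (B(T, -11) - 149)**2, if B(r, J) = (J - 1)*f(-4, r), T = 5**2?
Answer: 3485689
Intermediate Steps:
f(c, a) = 2*c*(a + c) (f(c, a) = (2*c)*(a + c) = 2*c*(a + c))
T = 25
B(r, J) = (-1 + J)*(32 - 8*r) (B(r, J) = (J - 1)*(2*(-4)*(r - 4)) = (-1 + J)*(2*(-4)*(-4 + r)) = (-1 + J)*(32 - 8*r))
(B(T, -11) - 149)**2 = (-8*(-1 - 11)*(-4 + 25) - 149)**2 = (-8*(-12)*21 - 149)**2 = (2016 - 149)**2 = 1867**2 = 3485689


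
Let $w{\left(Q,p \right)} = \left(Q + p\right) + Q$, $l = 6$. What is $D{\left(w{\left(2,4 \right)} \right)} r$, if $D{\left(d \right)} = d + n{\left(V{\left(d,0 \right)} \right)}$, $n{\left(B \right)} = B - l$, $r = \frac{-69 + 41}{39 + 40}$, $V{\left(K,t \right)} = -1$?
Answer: $- \frac{28}{79} \approx -0.35443$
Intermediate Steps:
$w{\left(Q,p \right)} = p + 2 Q$
$r = - \frac{28}{79} \approx -0.35443$
$n{\left(B \right)} = -6 + B$ ($n{\left(B \right)} = B - 6 = -6 + B$)
$D{\left(d \right)} = -7 + d$ ($D{\left(d \right)} = d - 7 = -7 + d$)
$D{\left(w{\left(2,4 \right)} \right)} r = \left(-7 + \left(4 + 2 \cdot 2\right)\right) \left(- \frac{28}{79}\right) = \left(-7 + \left(4 + 4\right)\right) \left(- \frac{28}{79}\right) = \left(-7 + 8\right) \left(- \frac{28}{79}\right) = 1 \left(- \frac{28}{79}\right) = - \frac{28}{79}$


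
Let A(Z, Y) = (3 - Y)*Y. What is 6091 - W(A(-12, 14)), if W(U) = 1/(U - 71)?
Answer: 1370476/225 ≈ 6091.0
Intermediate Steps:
A(Z, Y) = Y*(3 - Y)
W(U) = 1/(-71 + U)
6091 - W(A(-12, 14)) = 6091 - 1/(-71 + 14*(3 - 1*14)) = 6091 - 1/(-71 + 14*(3 - 14)) = 6091 - 1/(-71 + 14*(-11)) = 6091 - 1/(-71 - 154) = 6091 - 1/(-225) = 6091 - 1*(-1/225) = 6091 + 1/225 = 1370476/225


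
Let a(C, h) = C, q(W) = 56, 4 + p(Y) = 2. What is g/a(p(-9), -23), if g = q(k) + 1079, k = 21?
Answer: -1135/2 ≈ -567.50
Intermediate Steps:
p(Y) = -2 (p(Y) = -4 + 2 = -2)
g = 1135 (g = 56 + 1079 = 1135)
g/a(p(-9), -23) = 1135/(-2) = 1135*(-½) = -1135/2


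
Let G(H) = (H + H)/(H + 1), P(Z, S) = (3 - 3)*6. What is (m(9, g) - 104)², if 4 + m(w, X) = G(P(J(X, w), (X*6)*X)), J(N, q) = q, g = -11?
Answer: 11664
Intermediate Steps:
P(Z, S) = 0 (P(Z, S) = 0*6 = 0)
G(H) = 2*H/(1 + H) (G(H) = (2*H)/(1 + H) = 2*H/(1 + H))
m(w, X) = -4 (m(w, X) = -4 + 2*0/(1 + 0) = -4 + 2*0/1 = -4 + 2*0*1 = -4 + 0 = -4)
(m(9, g) - 104)² = (-4 - 104)² = (-108)² = 11664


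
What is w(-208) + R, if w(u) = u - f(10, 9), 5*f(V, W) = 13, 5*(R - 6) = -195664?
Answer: -196687/5 ≈ -39337.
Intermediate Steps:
R = -195634/5 (R = 6 + (1/5)*(-195664) = 6 - 195664/5 = -195634/5 ≈ -39127.)
f(V, W) = 13/5 (f(V, W) = (1/5)*13 = 13/5)
w(u) = -13/5 + u (w(u) = u - 1*13/5 = u - 13/5 = -13/5 + u)
w(-208) + R = (-13/5 - 208) - 195634/5 = -1053/5 - 195634/5 = -196687/5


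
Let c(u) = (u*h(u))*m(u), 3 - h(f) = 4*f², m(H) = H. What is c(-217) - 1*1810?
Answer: -8869356227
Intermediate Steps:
h(f) = 3 - 4*f²
c(u) = u²*(3 - 4*u²) (c(u) = (u*(3 - 4*u²))*u = u²*(3 - 4*u²))
c(-217) - 1*1810 = (-217)²*(3 - 4*(-217)²) - 1*1810 = 47089*(3 - 4*47089) - 1810 = 47089*(3 - 188356) - 1810 = 47089*(-188353) - 1810 = -8869354417 - 1810 = -8869356227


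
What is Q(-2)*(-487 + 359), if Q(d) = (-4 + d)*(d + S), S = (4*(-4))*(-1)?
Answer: 10752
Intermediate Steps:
S = 16 (S = -16*(-1) = 16)
Q(d) = (-4 + d)*(16 + d) (Q(d) = (-4 + d)*(d + 16) = (-4 + d)*(16 + d))
Q(-2)*(-487 + 359) = (-64 + (-2)² + 12*(-2))*(-487 + 359) = (-64 + 4 - 24)*(-128) = -84*(-128) = 10752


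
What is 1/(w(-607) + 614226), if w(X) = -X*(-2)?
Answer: 1/613012 ≈ 1.6313e-6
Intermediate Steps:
w(X) = 2*X
1/(w(-607) + 614226) = 1/(2*(-607) + 614226) = 1/(-1214 + 614226) = 1/613012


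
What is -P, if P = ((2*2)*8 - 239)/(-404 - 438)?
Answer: -207/842 ≈ -0.24584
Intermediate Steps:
P = 207/842 (P = (4*8 - 239)/(-842) = (32 - 239)*(-1/842) = -207*(-1/842) = 207/842 ≈ 0.24584)
-P = -1*207/842 = -207/842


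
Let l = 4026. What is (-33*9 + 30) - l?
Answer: -4293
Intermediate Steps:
(-33*9 + 30) - l = (-33*9 + 30) - 1*4026 = (-297 + 30) - 4026 = -267 - 4026 = -4293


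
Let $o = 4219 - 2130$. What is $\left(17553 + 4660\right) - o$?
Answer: $20124$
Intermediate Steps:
$o = 2089$
$\left(17553 + 4660\right) - o = \left(17553 + 4660\right) - 2089 = 22213 - 2089 = 20124$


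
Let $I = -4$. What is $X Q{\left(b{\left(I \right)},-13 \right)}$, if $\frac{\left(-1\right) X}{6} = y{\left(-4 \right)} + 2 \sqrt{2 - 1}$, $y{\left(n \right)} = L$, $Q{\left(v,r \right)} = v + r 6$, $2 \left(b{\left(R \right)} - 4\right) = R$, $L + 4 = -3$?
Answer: $-2280$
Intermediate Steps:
$L = -7$ ($L = -4 - 3 = -7$)
$b{\left(R \right)} = 4 + \frac{R}{2}$
$Q{\left(v,r \right)} = v + 6 r$
$y{\left(n \right)} = -7$
$X = 30$ ($X = - 6 \left(-7 + 2 \sqrt{2 - 1}\right) = - 6 \left(-7 + 2 \sqrt{1}\right) = - 6 \left(-7 + 2 \cdot 1\right) = - 6 \left(-7 + 2\right) = \left(-6\right) \left(-5\right) = 30$)
$X Q{\left(b{\left(I \right)},-13 \right)} = 30 \left(\left(4 + \frac{1}{2} \left(-4\right)\right) + 6 \left(-13\right)\right) = 30 \left(\left(4 - 2\right) - 78\right) = 30 \left(2 - 78\right) = 30 \left(-76\right) = -2280$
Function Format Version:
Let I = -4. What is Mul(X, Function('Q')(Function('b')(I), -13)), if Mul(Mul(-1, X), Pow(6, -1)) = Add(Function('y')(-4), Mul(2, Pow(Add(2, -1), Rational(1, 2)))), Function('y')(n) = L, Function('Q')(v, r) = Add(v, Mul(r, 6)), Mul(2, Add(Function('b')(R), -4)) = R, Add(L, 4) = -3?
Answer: -2280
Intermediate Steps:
L = -7 (L = Add(-4, -3) = -7)
Function('b')(R) = Add(4, Mul(Rational(1, 2), R))
Function('Q')(v, r) = Add(v, Mul(6, r))
Function('y')(n) = -7
X = 30 (X = Mul(-6, Add(-7, Mul(2, Pow(Add(2, -1), Rational(1, 2))))) = Mul(-6, Add(-7, Mul(2, Pow(1, Rational(1, 2))))) = Mul(-6, Add(-7, Mul(2, 1))) = Mul(-6, Add(-7, 2)) = Mul(-6, -5) = 30)
Mul(X, Function('Q')(Function('b')(I), -13)) = Mul(30, Add(Add(4, Mul(Rational(1, 2), -4)), Mul(6, -13))) = Mul(30, Add(Add(4, -2), -78)) = Mul(30, Add(2, -78)) = Mul(30, -76) = -2280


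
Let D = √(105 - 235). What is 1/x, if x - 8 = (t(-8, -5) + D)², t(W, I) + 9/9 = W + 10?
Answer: -121/15161 - 2*I*√130/15161 ≈ -0.007981 - 0.0015041*I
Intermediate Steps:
t(W, I) = 9 + W (t(W, I) = -1 + (W + 10) = -1 + (10 + W) = 9 + W)
D = I*√130 (D = √(-130) = I*√130 ≈ 11.402*I)
x = 8 + (1 + I*√130)² (x = 8 + ((9 - 8) + I*√130)² = 8 + (1 + I*√130)² ≈ -121.0 + 22.803*I)
1/x = 1/(-121 + 2*I*√130)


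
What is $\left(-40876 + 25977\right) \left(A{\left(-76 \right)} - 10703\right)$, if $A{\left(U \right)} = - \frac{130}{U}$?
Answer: $\frac{6058663451}{38} \approx 1.5944 \cdot 10^{8}$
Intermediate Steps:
$\left(-40876 + 25977\right) \left(A{\left(-76 \right)} - 10703\right) = \left(-40876 + 25977\right) \left(- \frac{130}{-76} - 10703\right) = - 14899 \left(\left(-130\right) \left(- \frac{1}{76}\right) - 10703\right) = - 14899 \left(\frac{65}{38} - 10703\right) = \left(-14899\right) \left(- \frac{406649}{38}\right) = \frac{6058663451}{38}$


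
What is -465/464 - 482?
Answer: -224113/464 ≈ -483.00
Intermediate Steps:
-465/464 - 482 = -224113/464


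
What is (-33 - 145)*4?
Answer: -712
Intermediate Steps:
(-33 - 145)*4 = -178*4 = -712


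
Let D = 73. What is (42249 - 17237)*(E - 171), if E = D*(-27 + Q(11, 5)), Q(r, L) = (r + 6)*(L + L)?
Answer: 256823216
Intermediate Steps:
Q(r, L) = 2*L*(6 + r) (Q(r, L) = (6 + r)*(2*L) = 2*L*(6 + r))
E = 10439 (E = 73*(-27 + 2*5*(6 + 11)) = 73*(-27 + 2*5*17) = 73*(-27 + 170) = 73*143 = 10439)
(42249 - 17237)*(E - 171) = (42249 - 17237)*(10439 - 171) = 25012*10268 = 256823216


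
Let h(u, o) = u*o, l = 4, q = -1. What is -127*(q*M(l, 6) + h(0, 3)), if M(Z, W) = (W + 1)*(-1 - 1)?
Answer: -1778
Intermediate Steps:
M(Z, W) = -2 - 2*W (M(Z, W) = (1 + W)*(-2) = -2 - 2*W)
h(u, o) = o*u
-127*(q*M(l, 6) + h(0, 3)) = -127*(-(-2 - 2*6) + 3*0) = -127*(-(-2 - 12) + 0) = -127*(-1*(-14) + 0) = -127*(14 + 0) = -127*14 = -1778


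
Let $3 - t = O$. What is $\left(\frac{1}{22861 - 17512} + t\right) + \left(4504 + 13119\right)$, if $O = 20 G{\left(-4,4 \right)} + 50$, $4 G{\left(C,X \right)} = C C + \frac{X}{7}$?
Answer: $\frac{654995755}{37443} \approx 17493.0$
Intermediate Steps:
$G{\left(C,X \right)} = \frac{C^{2}}{4} + \frac{X}{28}$ ($G{\left(C,X \right)} = \frac{C C + \frac{X}{7}}{4} = \frac{C^{2} + \frac{X}{7}}{4} = \frac{C^{2}}{4} + \frac{X}{28}$)
$O = \frac{930}{7}$ ($O = 20 \left(\frac{\left(-4\right)^{2}}{4} + \frac{1}{28} \cdot 4\right) + 50 = 20 \left(\frac{1}{4} \cdot 16 + \frac{1}{7}\right) + 50 = 20 \left(4 + \frac{1}{7}\right) + 50 = 20 \cdot \frac{29}{7} + 50 = \frac{580}{7} + 50 = \frac{930}{7} \approx 132.86$)
$t = - \frac{909}{7}$ ($t = 3 - \frac{930}{7} = - \frac{909}{7} \approx -129.86$)
$\left(\frac{1}{22861 - 17512} + t\right) + \left(4504 + 13119\right) = \left(\frac{1}{22861 - 17512} - \frac{909}{7}\right) + \left(4504 + 13119\right) = \left(\frac{1}{5349} - \frac{909}{7}\right) + 17623 = - \frac{4862234}{37443} + 17623 = \frac{654995755}{37443}$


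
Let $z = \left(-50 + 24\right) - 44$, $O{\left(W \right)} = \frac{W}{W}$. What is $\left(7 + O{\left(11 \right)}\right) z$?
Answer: $-560$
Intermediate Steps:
$O{\left(W \right)} = 1$
$z = -70$ ($z = -26 - 44 = -70$)
$\left(7 + O{\left(11 \right)}\right) z = \left(7 + 1\right) \left(-70\right) = 8 \left(-70\right) = -560$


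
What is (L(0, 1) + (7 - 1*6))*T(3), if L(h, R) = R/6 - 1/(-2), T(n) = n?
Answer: 5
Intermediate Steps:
L(h, R) = 1/2 + R/6 (L(h, R) = R*(1/6) - 1*(-1/2) = R/6 + 1/2 = 1/2 + R/6)
(L(0, 1) + (7 - 1*6))*T(3) = ((1/2 + (1/6)*1) + (7 - 1*6))*3 = ((1/2 + 1/6) + (7 - 6))*3 = (2/3 + 1)*3 = (5/3)*3 = 5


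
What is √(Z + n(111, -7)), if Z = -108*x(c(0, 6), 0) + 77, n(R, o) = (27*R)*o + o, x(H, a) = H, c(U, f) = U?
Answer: I*√20909 ≈ 144.6*I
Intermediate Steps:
n(R, o) = o + 27*R*o (n(R, o) = 27*R*o + o = o + 27*R*o)
Z = 77 (Z = -108*0 + 77 = 0 + 77 = 77)
√(Z + n(111, -7)) = √(77 - 7*(1 + 27*111)) = √(77 - 7*(1 + 2997)) = √(77 - 7*2998) = √(77 - 20986) = √(-20909) = I*√20909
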